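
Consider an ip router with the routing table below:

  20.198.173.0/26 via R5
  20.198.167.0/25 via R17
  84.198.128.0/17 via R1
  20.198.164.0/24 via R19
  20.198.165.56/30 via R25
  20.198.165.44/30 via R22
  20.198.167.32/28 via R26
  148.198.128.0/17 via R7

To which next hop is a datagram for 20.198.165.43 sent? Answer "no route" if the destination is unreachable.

no route

No entry's prefix contains 20.198.165.43; there is no default route.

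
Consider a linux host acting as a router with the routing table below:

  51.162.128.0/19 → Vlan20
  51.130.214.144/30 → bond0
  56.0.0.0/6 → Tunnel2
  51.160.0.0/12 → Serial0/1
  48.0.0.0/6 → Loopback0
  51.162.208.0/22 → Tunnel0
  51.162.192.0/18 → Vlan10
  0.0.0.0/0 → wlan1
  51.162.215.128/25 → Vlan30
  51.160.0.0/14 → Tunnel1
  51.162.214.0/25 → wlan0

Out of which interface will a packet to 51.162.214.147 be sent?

Vlan10

Routes whose prefix contains 51.162.214.147:
  0.0.0.0/0 (default, matches everything) -> wlan1
  48.0.0.0/6 (48.0.0.0 - 51.255.255.255) -> Loopback0
  51.160.0.0/12 (51.160.0.0 - 51.175.255.255) -> Serial0/1
  51.160.0.0/14 (51.160.0.0 - 51.163.255.255) -> Tunnel1
  51.162.192.0/18 (51.162.192.0 - 51.162.255.255) -> Vlan10
More-specific entries that do NOT match:
  51.130.214.144/30 (51.130.214.144 - 51.130.214.147) does not contain 51.162.214.147
  51.162.215.128/25 (51.162.215.128 - 51.162.215.255) does not contain 51.162.214.147
  51.162.214.0/25 (51.162.214.0 - 51.162.214.127) does not contain 51.162.214.147
  51.162.208.0/22 (51.162.208.0 - 51.162.211.255) does not contain 51.162.214.147
  51.162.128.0/19 (51.162.128.0 - 51.162.159.255) does not contain 51.162.214.147
Longest matching prefix is /18 -> interface Vlan10.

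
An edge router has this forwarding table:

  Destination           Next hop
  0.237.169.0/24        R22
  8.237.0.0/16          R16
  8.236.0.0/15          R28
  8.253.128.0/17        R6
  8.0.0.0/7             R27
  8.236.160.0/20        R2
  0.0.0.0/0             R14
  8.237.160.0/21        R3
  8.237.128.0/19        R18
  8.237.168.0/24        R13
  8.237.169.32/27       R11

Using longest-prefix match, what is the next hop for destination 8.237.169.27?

Routes whose prefix contains 8.237.169.27:
  0.0.0.0/0 (default, matches everything) -> R14
  8.0.0.0/7 (8.0.0.0 - 9.255.255.255) -> R27
  8.236.0.0/15 (8.236.0.0 - 8.237.255.255) -> R28
  8.237.0.0/16 (8.237.0.0 - 8.237.255.255) -> R16
More-specific entries that do NOT match:
  8.237.169.32/27 (8.237.169.32 - 8.237.169.63) does not contain 8.237.169.27
  0.237.169.0/24 (0.237.169.0 - 0.237.169.255) does not contain 8.237.169.27
  8.237.168.0/24 (8.237.168.0 - 8.237.168.255) does not contain 8.237.169.27
  8.237.160.0/21 (8.237.160.0 - 8.237.167.255) does not contain 8.237.169.27
  8.236.160.0/20 (8.236.160.0 - 8.236.175.255) does not contain 8.237.169.27
  8.237.128.0/19 (8.237.128.0 - 8.237.159.255) does not contain 8.237.169.27
  8.253.128.0/17 (8.253.128.0 - 8.253.255.255) does not contain 8.237.169.27
Longest matching prefix is /16 -> next hop R16.

R16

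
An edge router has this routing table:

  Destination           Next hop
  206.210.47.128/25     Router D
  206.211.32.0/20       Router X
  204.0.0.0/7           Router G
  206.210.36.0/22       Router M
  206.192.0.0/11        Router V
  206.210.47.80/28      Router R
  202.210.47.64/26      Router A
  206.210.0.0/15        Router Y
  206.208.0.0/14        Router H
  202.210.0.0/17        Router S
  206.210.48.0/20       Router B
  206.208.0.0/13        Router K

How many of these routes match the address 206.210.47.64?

Prefixes containing 206.210.47.64:
  206.192.0.0/11 (206.192.0.0 - 206.223.255.255)
  206.208.0.0/13 (206.208.0.0 - 206.215.255.255)
  206.208.0.0/14 (206.208.0.0 - 206.211.255.255)
  206.210.0.0/15 (206.210.0.0 - 206.211.255.255)
Total matching entries: 4.

4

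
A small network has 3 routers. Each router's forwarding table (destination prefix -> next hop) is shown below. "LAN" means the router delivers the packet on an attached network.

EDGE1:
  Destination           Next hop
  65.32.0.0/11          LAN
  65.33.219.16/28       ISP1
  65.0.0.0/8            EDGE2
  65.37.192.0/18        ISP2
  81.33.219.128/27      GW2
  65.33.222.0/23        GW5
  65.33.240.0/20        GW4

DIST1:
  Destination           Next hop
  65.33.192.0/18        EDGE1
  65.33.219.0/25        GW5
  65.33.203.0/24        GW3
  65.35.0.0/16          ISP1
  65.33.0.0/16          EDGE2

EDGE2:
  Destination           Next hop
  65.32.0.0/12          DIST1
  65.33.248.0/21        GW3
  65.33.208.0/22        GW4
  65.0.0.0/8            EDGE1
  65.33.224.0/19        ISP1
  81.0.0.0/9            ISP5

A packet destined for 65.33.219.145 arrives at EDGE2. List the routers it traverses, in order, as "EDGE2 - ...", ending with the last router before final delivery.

At EDGE2: longest match for 65.33.219.145 is 65.32.0.0/12 -> DIST1
At DIST1: longest match for 65.33.219.145 is 65.33.192.0/18 -> EDGE1
At EDGE1: longest match for 65.33.219.145 is 65.32.0.0/11 -> LAN

EDGE2 - DIST1 - EDGE1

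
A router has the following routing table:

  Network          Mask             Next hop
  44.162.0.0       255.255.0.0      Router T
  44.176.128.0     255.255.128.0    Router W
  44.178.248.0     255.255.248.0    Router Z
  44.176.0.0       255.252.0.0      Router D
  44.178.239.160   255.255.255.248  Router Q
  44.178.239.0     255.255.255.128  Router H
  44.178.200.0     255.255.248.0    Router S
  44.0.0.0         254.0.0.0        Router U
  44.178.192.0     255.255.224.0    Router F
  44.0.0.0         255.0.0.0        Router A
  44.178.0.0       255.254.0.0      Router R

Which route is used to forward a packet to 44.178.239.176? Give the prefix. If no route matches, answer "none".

Entries matching 44.178.239.176:
  44.0.0.0/7 (44.0.0.0 - 45.255.255.255)
  44.0.0.0/8 (44.0.0.0 - 44.255.255.255)
  44.176.0.0/14 (44.176.0.0 - 44.179.255.255)
  44.178.0.0/15 (44.178.0.0 - 44.179.255.255)
Most specific is 44.178.0.0/15.

44.178.0.0/15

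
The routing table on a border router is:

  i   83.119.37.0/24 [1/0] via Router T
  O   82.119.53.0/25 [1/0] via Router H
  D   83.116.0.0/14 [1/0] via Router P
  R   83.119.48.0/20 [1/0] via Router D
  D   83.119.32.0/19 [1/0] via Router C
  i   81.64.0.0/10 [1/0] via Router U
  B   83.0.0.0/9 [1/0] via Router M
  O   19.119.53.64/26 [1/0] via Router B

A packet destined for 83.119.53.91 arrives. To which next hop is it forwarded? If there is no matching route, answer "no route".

Routes whose prefix contains 83.119.53.91:
  83.0.0.0/9 (83.0.0.0 - 83.127.255.255) -> Router M
  83.116.0.0/14 (83.116.0.0 - 83.119.255.255) -> Router P
  83.119.32.0/19 (83.119.32.0 - 83.119.63.255) -> Router C
  83.119.48.0/20 (83.119.48.0 - 83.119.63.255) -> Router D
More-specific entries that do NOT match:
  19.119.53.64/26 (19.119.53.64 - 19.119.53.127) does not contain 83.119.53.91
  82.119.53.0/25 (82.119.53.0 - 82.119.53.127) does not contain 83.119.53.91
  83.119.37.0/24 (83.119.37.0 - 83.119.37.255) does not contain 83.119.53.91
Longest matching prefix is /20 -> next hop Router D.

Router D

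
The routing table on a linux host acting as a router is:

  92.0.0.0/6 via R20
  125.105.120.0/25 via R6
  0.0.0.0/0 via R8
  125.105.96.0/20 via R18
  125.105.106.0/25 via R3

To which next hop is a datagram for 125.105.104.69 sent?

Routes whose prefix contains 125.105.104.69:
  0.0.0.0/0 (default, matches everything) -> R8
  125.105.96.0/20 (125.105.96.0 - 125.105.111.255) -> R18
More-specific entries that do NOT match:
  125.105.120.0/25 (125.105.120.0 - 125.105.120.127) does not contain 125.105.104.69
  125.105.106.0/25 (125.105.106.0 - 125.105.106.127) does not contain 125.105.104.69
Longest matching prefix is /20 -> next hop R18.

R18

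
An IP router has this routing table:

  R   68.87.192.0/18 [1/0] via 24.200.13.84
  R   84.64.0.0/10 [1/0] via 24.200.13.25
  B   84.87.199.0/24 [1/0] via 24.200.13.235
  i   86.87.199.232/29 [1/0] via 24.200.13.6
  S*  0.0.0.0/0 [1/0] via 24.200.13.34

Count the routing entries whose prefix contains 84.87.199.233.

3

Prefixes containing 84.87.199.233:
  0.0.0.0/0 (default, matches everything)
  84.64.0.0/10 (84.64.0.0 - 84.127.255.255)
  84.87.199.0/24 (84.87.199.0 - 84.87.199.255)
Total matching entries: 3.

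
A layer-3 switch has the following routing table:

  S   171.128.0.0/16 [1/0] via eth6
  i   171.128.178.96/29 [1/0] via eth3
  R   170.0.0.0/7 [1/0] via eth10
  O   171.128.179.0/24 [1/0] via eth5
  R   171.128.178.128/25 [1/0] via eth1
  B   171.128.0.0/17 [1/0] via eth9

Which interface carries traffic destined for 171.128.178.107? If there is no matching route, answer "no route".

Routes whose prefix contains 171.128.178.107:
  170.0.0.0/7 (170.0.0.0 - 171.255.255.255) -> eth10
  171.128.0.0/16 (171.128.0.0 - 171.128.255.255) -> eth6
More-specific entries that do NOT match:
  171.128.178.96/29 (171.128.178.96 - 171.128.178.103) does not contain 171.128.178.107
  171.128.178.128/25 (171.128.178.128 - 171.128.178.255) does not contain 171.128.178.107
  171.128.179.0/24 (171.128.179.0 - 171.128.179.255) does not contain 171.128.178.107
  171.128.0.0/17 (171.128.0.0 - 171.128.127.255) does not contain 171.128.178.107
Longest matching prefix is /16 -> interface eth6.

eth6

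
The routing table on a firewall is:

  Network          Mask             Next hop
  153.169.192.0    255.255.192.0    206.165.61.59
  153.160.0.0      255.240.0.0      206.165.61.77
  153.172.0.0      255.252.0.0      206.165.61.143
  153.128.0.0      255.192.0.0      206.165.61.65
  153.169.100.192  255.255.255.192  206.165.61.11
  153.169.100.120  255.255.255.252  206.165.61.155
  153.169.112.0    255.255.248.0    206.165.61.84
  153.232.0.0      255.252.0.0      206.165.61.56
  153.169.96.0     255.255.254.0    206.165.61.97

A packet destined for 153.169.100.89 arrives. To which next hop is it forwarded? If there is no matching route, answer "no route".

206.165.61.77

Routes whose prefix contains 153.169.100.89:
  153.128.0.0/10 (153.128.0.0 - 153.191.255.255) -> 206.165.61.65
  153.160.0.0/12 (153.160.0.0 - 153.175.255.255) -> 206.165.61.77
More-specific entries that do NOT match:
  153.169.100.120/30 (153.169.100.120 - 153.169.100.123) does not contain 153.169.100.89
  153.169.100.192/26 (153.169.100.192 - 153.169.100.255) does not contain 153.169.100.89
  153.169.96.0/23 (153.169.96.0 - 153.169.97.255) does not contain 153.169.100.89
  153.169.112.0/21 (153.169.112.0 - 153.169.119.255) does not contain 153.169.100.89
  153.169.192.0/18 (153.169.192.0 - 153.169.255.255) does not contain 153.169.100.89
  153.172.0.0/14 (153.172.0.0 - 153.175.255.255) does not contain 153.169.100.89
  153.232.0.0/14 (153.232.0.0 - 153.235.255.255) does not contain 153.169.100.89
Longest matching prefix is /12 -> next hop 206.165.61.77.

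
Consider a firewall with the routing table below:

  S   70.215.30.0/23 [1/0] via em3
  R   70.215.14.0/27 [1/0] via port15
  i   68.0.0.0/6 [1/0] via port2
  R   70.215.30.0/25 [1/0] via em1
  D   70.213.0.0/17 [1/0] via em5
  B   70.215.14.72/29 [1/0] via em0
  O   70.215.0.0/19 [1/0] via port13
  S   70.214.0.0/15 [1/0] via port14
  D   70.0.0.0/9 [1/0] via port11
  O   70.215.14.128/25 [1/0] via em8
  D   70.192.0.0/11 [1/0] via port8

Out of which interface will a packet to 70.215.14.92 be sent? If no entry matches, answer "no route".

Routes whose prefix contains 70.215.14.92:
  68.0.0.0/6 (68.0.0.0 - 71.255.255.255) -> port2
  70.192.0.0/11 (70.192.0.0 - 70.223.255.255) -> port8
  70.214.0.0/15 (70.214.0.0 - 70.215.255.255) -> port14
  70.215.0.0/19 (70.215.0.0 - 70.215.31.255) -> port13
More-specific entries that do NOT match:
  70.215.14.72/29 (70.215.14.72 - 70.215.14.79) does not contain 70.215.14.92
  70.215.14.0/27 (70.215.14.0 - 70.215.14.31) does not contain 70.215.14.92
  70.215.30.0/25 (70.215.30.0 - 70.215.30.127) does not contain 70.215.14.92
  70.215.14.128/25 (70.215.14.128 - 70.215.14.255) does not contain 70.215.14.92
  70.215.30.0/23 (70.215.30.0 - 70.215.31.255) does not contain 70.215.14.92
Longest matching prefix is /19 -> interface port13.

port13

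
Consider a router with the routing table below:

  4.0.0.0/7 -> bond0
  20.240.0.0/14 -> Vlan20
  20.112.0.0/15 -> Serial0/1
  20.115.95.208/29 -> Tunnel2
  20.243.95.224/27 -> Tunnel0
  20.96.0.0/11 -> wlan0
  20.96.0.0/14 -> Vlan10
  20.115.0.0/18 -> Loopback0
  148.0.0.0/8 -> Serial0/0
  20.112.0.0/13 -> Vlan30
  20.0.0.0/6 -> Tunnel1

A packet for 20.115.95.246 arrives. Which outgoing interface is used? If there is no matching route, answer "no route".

Vlan30

Routes whose prefix contains 20.115.95.246:
  20.0.0.0/6 (20.0.0.0 - 23.255.255.255) -> Tunnel1
  20.96.0.0/11 (20.96.0.0 - 20.127.255.255) -> wlan0
  20.112.0.0/13 (20.112.0.0 - 20.119.255.255) -> Vlan30
More-specific entries that do NOT match:
  20.115.95.208/29 (20.115.95.208 - 20.115.95.215) does not contain 20.115.95.246
  20.243.95.224/27 (20.243.95.224 - 20.243.95.255) does not contain 20.115.95.246
  20.115.0.0/18 (20.115.0.0 - 20.115.63.255) does not contain 20.115.95.246
  20.112.0.0/15 (20.112.0.0 - 20.113.255.255) does not contain 20.115.95.246
  20.240.0.0/14 (20.240.0.0 - 20.243.255.255) does not contain 20.115.95.246
  20.96.0.0/14 (20.96.0.0 - 20.99.255.255) does not contain 20.115.95.246
Longest matching prefix is /13 -> interface Vlan30.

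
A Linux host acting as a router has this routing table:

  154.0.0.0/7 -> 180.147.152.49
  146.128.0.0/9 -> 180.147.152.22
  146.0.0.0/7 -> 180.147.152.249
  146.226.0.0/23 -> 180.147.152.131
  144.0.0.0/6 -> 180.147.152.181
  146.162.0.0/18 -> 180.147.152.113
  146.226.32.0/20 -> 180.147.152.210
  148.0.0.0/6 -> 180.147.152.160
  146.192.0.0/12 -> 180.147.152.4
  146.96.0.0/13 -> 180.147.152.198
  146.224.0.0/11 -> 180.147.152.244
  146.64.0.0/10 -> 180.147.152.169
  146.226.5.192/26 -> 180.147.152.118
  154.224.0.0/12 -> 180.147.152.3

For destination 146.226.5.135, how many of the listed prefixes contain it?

4

Prefixes containing 146.226.5.135:
  144.0.0.0/6 (144.0.0.0 - 147.255.255.255)
  146.0.0.0/7 (146.0.0.0 - 147.255.255.255)
  146.128.0.0/9 (146.128.0.0 - 146.255.255.255)
  146.224.0.0/11 (146.224.0.0 - 146.255.255.255)
Total matching entries: 4.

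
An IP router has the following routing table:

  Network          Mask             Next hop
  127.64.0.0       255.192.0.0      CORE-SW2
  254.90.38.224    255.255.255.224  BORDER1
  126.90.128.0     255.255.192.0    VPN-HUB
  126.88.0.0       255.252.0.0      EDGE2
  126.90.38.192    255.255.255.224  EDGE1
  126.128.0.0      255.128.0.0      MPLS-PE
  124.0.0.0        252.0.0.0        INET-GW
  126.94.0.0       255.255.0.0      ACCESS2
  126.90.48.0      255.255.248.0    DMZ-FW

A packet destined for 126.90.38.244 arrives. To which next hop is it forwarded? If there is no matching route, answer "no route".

EDGE2

Routes whose prefix contains 126.90.38.244:
  124.0.0.0/6 (124.0.0.0 - 127.255.255.255) -> INET-GW
  126.88.0.0/14 (126.88.0.0 - 126.91.255.255) -> EDGE2
More-specific entries that do NOT match:
  254.90.38.224/27 (254.90.38.224 - 254.90.38.255) does not contain 126.90.38.244
  126.90.38.192/27 (126.90.38.192 - 126.90.38.223) does not contain 126.90.38.244
  126.90.48.0/21 (126.90.48.0 - 126.90.55.255) does not contain 126.90.38.244
  126.90.128.0/18 (126.90.128.0 - 126.90.191.255) does not contain 126.90.38.244
  126.94.0.0/16 (126.94.0.0 - 126.94.255.255) does not contain 126.90.38.244
Longest matching prefix is /14 -> next hop EDGE2.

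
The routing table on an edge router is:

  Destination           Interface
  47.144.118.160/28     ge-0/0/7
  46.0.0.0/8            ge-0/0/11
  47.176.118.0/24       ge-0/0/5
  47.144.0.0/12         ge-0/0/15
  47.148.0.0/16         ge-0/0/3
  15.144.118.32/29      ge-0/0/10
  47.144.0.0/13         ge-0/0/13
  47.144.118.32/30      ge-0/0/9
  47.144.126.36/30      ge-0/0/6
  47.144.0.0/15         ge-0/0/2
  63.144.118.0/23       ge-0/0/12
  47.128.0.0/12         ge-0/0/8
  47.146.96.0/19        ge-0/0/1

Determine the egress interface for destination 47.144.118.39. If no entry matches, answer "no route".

ge-0/0/2

Routes whose prefix contains 47.144.118.39:
  47.144.0.0/12 (47.144.0.0 - 47.159.255.255) -> ge-0/0/15
  47.144.0.0/13 (47.144.0.0 - 47.151.255.255) -> ge-0/0/13
  47.144.0.0/15 (47.144.0.0 - 47.145.255.255) -> ge-0/0/2
More-specific entries that do NOT match:
  47.144.118.32/30 (47.144.118.32 - 47.144.118.35) does not contain 47.144.118.39
  47.144.126.36/30 (47.144.126.36 - 47.144.126.39) does not contain 47.144.118.39
  15.144.118.32/29 (15.144.118.32 - 15.144.118.39) does not contain 47.144.118.39
  47.144.118.160/28 (47.144.118.160 - 47.144.118.175) does not contain 47.144.118.39
  47.176.118.0/24 (47.176.118.0 - 47.176.118.255) does not contain 47.144.118.39
  63.144.118.0/23 (63.144.118.0 - 63.144.119.255) does not contain 47.144.118.39
  47.146.96.0/19 (47.146.96.0 - 47.146.127.255) does not contain 47.144.118.39
  47.148.0.0/16 (47.148.0.0 - 47.148.255.255) does not contain 47.144.118.39
Longest matching prefix is /15 -> interface ge-0/0/2.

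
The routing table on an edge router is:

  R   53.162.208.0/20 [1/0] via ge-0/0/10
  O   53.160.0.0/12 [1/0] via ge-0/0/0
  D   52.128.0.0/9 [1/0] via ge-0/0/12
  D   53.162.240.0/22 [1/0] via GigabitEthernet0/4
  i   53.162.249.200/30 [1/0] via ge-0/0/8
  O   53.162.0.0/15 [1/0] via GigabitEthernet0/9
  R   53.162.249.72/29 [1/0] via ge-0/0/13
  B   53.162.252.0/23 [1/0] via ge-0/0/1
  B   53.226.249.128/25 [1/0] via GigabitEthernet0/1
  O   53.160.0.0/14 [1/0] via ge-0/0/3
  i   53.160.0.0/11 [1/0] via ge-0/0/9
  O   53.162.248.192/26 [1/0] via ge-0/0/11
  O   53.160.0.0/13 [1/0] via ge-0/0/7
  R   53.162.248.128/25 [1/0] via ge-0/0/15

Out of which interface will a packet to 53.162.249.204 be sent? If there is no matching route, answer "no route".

GigabitEthernet0/9

Routes whose prefix contains 53.162.249.204:
  53.160.0.0/11 (53.160.0.0 - 53.191.255.255) -> ge-0/0/9
  53.160.0.0/12 (53.160.0.0 - 53.175.255.255) -> ge-0/0/0
  53.160.0.0/13 (53.160.0.0 - 53.167.255.255) -> ge-0/0/7
  53.160.0.0/14 (53.160.0.0 - 53.163.255.255) -> ge-0/0/3
  53.162.0.0/15 (53.162.0.0 - 53.163.255.255) -> GigabitEthernet0/9
More-specific entries that do NOT match:
  53.162.249.200/30 (53.162.249.200 - 53.162.249.203) does not contain 53.162.249.204
  53.162.249.72/29 (53.162.249.72 - 53.162.249.79) does not contain 53.162.249.204
  53.162.248.192/26 (53.162.248.192 - 53.162.248.255) does not contain 53.162.249.204
  53.226.249.128/25 (53.226.249.128 - 53.226.249.255) does not contain 53.162.249.204
  53.162.248.128/25 (53.162.248.128 - 53.162.248.255) does not contain 53.162.249.204
  53.162.252.0/23 (53.162.252.0 - 53.162.253.255) does not contain 53.162.249.204
  53.162.240.0/22 (53.162.240.0 - 53.162.243.255) does not contain 53.162.249.204
  53.162.208.0/20 (53.162.208.0 - 53.162.223.255) does not contain 53.162.249.204
Longest matching prefix is /15 -> interface GigabitEthernet0/9.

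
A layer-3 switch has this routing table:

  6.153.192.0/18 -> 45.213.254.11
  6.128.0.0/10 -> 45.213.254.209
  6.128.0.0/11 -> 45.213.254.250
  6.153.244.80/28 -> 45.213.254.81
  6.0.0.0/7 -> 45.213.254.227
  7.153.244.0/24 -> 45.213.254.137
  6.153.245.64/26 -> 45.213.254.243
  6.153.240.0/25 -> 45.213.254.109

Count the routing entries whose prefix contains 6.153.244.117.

Prefixes containing 6.153.244.117:
  6.0.0.0/7 (6.0.0.0 - 7.255.255.255)
  6.128.0.0/10 (6.128.0.0 - 6.191.255.255)
  6.128.0.0/11 (6.128.0.0 - 6.159.255.255)
  6.153.192.0/18 (6.153.192.0 - 6.153.255.255)
Total matching entries: 4.

4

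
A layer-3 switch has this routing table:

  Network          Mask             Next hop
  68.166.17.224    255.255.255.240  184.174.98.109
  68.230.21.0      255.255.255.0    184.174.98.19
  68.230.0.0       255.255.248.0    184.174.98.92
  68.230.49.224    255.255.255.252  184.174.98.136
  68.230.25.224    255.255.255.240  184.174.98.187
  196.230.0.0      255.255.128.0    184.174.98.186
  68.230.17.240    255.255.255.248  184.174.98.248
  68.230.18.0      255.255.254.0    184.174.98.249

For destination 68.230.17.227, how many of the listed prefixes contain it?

0

No listed prefix contains 68.230.17.227.
Total matching entries: 0.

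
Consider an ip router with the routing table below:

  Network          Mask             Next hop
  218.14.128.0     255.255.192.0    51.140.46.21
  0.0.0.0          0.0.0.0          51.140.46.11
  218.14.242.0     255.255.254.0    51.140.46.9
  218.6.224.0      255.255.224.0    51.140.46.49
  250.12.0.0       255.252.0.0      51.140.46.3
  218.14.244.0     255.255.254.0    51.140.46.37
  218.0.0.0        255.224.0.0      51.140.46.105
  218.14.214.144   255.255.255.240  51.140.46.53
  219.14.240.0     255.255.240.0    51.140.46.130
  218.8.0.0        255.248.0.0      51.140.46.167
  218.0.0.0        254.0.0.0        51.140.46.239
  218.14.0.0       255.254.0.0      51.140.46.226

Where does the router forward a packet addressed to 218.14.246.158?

51.140.46.226

Routes whose prefix contains 218.14.246.158:
  0.0.0.0/0 (default, matches everything) -> 51.140.46.11
  218.0.0.0/7 (218.0.0.0 - 219.255.255.255) -> 51.140.46.239
  218.0.0.0/11 (218.0.0.0 - 218.31.255.255) -> 51.140.46.105
  218.8.0.0/13 (218.8.0.0 - 218.15.255.255) -> 51.140.46.167
  218.14.0.0/15 (218.14.0.0 - 218.15.255.255) -> 51.140.46.226
More-specific entries that do NOT match:
  218.14.214.144/28 (218.14.214.144 - 218.14.214.159) does not contain 218.14.246.158
  218.14.242.0/23 (218.14.242.0 - 218.14.243.255) does not contain 218.14.246.158
  218.14.244.0/23 (218.14.244.0 - 218.14.245.255) does not contain 218.14.246.158
  219.14.240.0/20 (219.14.240.0 - 219.14.255.255) does not contain 218.14.246.158
  218.6.224.0/19 (218.6.224.0 - 218.6.255.255) does not contain 218.14.246.158
  218.14.128.0/18 (218.14.128.0 - 218.14.191.255) does not contain 218.14.246.158
Longest matching prefix is /15 -> next hop 51.140.46.226.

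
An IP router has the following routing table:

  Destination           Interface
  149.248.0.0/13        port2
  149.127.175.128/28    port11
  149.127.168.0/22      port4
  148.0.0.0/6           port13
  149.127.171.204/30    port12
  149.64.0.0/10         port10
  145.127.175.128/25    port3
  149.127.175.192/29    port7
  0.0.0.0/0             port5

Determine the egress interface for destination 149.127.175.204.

Routes whose prefix contains 149.127.175.204:
  0.0.0.0/0 (default, matches everything) -> port5
  148.0.0.0/6 (148.0.0.0 - 151.255.255.255) -> port13
  149.64.0.0/10 (149.64.0.0 - 149.127.255.255) -> port10
More-specific entries that do NOT match:
  149.127.171.204/30 (149.127.171.204 - 149.127.171.207) does not contain 149.127.175.204
  149.127.175.192/29 (149.127.175.192 - 149.127.175.199) does not contain 149.127.175.204
  149.127.175.128/28 (149.127.175.128 - 149.127.175.143) does not contain 149.127.175.204
  145.127.175.128/25 (145.127.175.128 - 145.127.175.255) does not contain 149.127.175.204
  149.127.168.0/22 (149.127.168.0 - 149.127.171.255) does not contain 149.127.175.204
  149.248.0.0/13 (149.248.0.0 - 149.255.255.255) does not contain 149.127.175.204
Longest matching prefix is /10 -> interface port10.

port10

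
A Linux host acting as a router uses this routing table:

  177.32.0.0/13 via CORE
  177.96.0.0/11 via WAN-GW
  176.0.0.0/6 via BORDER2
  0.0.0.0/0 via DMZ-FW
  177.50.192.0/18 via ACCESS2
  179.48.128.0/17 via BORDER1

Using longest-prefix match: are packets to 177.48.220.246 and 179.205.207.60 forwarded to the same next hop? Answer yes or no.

yes

177.48.220.246: longest match 176.0.0.0/6 -> BORDER2
179.205.207.60: longest match 176.0.0.0/6 -> BORDER2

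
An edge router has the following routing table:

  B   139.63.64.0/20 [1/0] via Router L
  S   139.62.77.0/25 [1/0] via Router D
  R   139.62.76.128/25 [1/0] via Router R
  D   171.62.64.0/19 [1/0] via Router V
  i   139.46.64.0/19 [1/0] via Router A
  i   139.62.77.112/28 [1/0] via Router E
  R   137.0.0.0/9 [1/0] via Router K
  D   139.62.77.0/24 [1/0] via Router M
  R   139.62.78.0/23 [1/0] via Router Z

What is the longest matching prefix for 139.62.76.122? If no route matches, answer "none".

none

139.62.76.122 is outside every listed prefix and there is no default route.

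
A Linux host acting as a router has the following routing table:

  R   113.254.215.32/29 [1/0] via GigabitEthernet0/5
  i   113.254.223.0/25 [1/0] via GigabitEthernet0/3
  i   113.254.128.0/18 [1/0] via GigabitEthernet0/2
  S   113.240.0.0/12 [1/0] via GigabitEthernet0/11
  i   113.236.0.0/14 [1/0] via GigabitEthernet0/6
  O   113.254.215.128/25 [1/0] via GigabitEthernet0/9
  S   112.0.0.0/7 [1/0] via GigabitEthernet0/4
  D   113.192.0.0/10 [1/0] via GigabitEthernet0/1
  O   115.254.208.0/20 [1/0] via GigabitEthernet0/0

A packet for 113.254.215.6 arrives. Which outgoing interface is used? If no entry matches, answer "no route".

GigabitEthernet0/11

Routes whose prefix contains 113.254.215.6:
  112.0.0.0/7 (112.0.0.0 - 113.255.255.255) -> GigabitEthernet0/4
  113.192.0.0/10 (113.192.0.0 - 113.255.255.255) -> GigabitEthernet0/1
  113.240.0.0/12 (113.240.0.0 - 113.255.255.255) -> GigabitEthernet0/11
More-specific entries that do NOT match:
  113.254.215.32/29 (113.254.215.32 - 113.254.215.39) does not contain 113.254.215.6
  113.254.223.0/25 (113.254.223.0 - 113.254.223.127) does not contain 113.254.215.6
  113.254.215.128/25 (113.254.215.128 - 113.254.215.255) does not contain 113.254.215.6
  115.254.208.0/20 (115.254.208.0 - 115.254.223.255) does not contain 113.254.215.6
  113.254.128.0/18 (113.254.128.0 - 113.254.191.255) does not contain 113.254.215.6
  113.236.0.0/14 (113.236.0.0 - 113.239.255.255) does not contain 113.254.215.6
Longest matching prefix is /12 -> interface GigabitEthernet0/11.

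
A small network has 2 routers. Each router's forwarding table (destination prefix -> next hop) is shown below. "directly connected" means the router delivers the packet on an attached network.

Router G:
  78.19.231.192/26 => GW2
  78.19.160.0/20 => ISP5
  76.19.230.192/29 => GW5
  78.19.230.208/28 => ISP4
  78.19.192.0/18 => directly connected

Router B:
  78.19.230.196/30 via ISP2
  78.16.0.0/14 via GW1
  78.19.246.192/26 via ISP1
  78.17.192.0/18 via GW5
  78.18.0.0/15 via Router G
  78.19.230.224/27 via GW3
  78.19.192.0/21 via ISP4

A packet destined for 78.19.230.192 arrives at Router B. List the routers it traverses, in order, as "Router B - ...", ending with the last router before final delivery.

Router B - Router G

At Router B: longest match for 78.19.230.192 is 78.18.0.0/15 -> Router G
At Router G: longest match for 78.19.230.192 is 78.19.192.0/18 -> directly connected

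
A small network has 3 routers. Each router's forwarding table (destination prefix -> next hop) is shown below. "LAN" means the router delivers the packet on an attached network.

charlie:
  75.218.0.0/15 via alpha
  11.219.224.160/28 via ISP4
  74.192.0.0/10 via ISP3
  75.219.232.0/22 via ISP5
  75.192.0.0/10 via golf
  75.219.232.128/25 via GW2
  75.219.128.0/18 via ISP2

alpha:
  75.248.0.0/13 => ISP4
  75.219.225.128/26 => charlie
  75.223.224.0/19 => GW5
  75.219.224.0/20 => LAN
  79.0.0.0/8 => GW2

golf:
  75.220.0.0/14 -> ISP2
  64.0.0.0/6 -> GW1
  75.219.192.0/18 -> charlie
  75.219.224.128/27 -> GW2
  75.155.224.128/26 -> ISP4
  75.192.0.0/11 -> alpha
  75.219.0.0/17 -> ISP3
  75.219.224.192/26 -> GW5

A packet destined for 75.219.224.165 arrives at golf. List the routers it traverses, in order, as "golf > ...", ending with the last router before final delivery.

golf > charlie > alpha

At golf: longest match for 75.219.224.165 is 75.219.192.0/18 -> charlie
At charlie: longest match for 75.219.224.165 is 75.218.0.0/15 -> alpha
At alpha: longest match for 75.219.224.165 is 75.219.224.0/20 -> LAN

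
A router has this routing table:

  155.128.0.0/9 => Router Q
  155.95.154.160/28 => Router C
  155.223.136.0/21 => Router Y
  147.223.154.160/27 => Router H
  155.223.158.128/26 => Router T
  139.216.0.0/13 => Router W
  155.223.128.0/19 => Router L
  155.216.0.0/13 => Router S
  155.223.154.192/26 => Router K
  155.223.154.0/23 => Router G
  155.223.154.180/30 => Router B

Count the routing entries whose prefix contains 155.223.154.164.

Prefixes containing 155.223.154.164:
  155.128.0.0/9 (155.128.0.0 - 155.255.255.255)
  155.216.0.0/13 (155.216.0.0 - 155.223.255.255)
  155.223.128.0/19 (155.223.128.0 - 155.223.159.255)
  155.223.154.0/23 (155.223.154.0 - 155.223.155.255)
Total matching entries: 4.

4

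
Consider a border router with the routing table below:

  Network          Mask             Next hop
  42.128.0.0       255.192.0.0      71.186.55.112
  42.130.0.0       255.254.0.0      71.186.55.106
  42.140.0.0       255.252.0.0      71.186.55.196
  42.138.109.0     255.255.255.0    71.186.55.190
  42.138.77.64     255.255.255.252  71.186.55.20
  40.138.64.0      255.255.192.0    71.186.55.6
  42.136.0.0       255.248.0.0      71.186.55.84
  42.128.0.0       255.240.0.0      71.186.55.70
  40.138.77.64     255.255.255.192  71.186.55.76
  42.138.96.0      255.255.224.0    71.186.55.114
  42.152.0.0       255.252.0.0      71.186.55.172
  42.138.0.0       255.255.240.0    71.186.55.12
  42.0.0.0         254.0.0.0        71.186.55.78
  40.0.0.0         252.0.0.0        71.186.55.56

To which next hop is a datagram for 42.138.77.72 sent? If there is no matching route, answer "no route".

71.186.55.84

Routes whose prefix contains 42.138.77.72:
  40.0.0.0/6 (40.0.0.0 - 43.255.255.255) -> 71.186.55.56
  42.0.0.0/7 (42.0.0.0 - 43.255.255.255) -> 71.186.55.78
  42.128.0.0/10 (42.128.0.0 - 42.191.255.255) -> 71.186.55.112
  42.128.0.0/12 (42.128.0.0 - 42.143.255.255) -> 71.186.55.70
  42.136.0.0/13 (42.136.0.0 - 42.143.255.255) -> 71.186.55.84
More-specific entries that do NOT match:
  42.138.77.64/30 (42.138.77.64 - 42.138.77.67) does not contain 42.138.77.72
  40.138.77.64/26 (40.138.77.64 - 40.138.77.127) does not contain 42.138.77.72
  42.138.109.0/24 (42.138.109.0 - 42.138.109.255) does not contain 42.138.77.72
  42.138.0.0/20 (42.138.0.0 - 42.138.15.255) does not contain 42.138.77.72
  42.138.96.0/19 (42.138.96.0 - 42.138.127.255) does not contain 42.138.77.72
  40.138.64.0/18 (40.138.64.0 - 40.138.127.255) does not contain 42.138.77.72
  42.130.0.0/15 (42.130.0.0 - 42.131.255.255) does not contain 42.138.77.72
  42.140.0.0/14 (42.140.0.0 - 42.143.255.255) does not contain 42.138.77.72
  42.152.0.0/14 (42.152.0.0 - 42.155.255.255) does not contain 42.138.77.72
Longest matching prefix is /13 -> next hop 71.186.55.84.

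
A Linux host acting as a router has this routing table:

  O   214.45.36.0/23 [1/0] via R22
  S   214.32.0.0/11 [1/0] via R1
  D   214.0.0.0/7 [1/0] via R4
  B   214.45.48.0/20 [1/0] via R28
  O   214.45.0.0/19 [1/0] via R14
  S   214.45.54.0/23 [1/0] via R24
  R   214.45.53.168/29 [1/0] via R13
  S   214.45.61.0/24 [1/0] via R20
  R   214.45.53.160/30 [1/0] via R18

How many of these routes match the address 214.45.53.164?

3

Prefixes containing 214.45.53.164:
  214.0.0.0/7 (214.0.0.0 - 215.255.255.255)
  214.32.0.0/11 (214.32.0.0 - 214.63.255.255)
  214.45.48.0/20 (214.45.48.0 - 214.45.63.255)
Total matching entries: 3.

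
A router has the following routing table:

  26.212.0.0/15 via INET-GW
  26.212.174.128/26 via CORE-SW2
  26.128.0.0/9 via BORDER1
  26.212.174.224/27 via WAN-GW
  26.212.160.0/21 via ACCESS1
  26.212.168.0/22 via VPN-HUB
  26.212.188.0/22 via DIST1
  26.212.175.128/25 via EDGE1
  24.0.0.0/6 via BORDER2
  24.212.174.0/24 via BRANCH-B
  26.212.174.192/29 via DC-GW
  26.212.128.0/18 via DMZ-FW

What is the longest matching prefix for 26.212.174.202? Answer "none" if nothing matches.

Entries matching 26.212.174.202:
  24.0.0.0/6 (24.0.0.0 - 27.255.255.255)
  26.128.0.0/9 (26.128.0.0 - 26.255.255.255)
  26.212.0.0/15 (26.212.0.0 - 26.213.255.255)
  26.212.128.0/18 (26.212.128.0 - 26.212.191.255)
Most specific is 26.212.128.0/18.

26.212.128.0/18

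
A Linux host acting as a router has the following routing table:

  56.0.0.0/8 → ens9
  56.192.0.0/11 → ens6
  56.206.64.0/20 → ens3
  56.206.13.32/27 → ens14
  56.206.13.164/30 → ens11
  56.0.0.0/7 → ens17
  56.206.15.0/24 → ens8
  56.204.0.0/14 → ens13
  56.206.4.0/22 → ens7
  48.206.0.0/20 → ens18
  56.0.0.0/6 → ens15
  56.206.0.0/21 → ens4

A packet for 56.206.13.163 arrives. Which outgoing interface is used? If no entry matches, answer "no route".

ens13

Routes whose prefix contains 56.206.13.163:
  56.0.0.0/6 (56.0.0.0 - 59.255.255.255) -> ens15
  56.0.0.0/7 (56.0.0.0 - 57.255.255.255) -> ens17
  56.0.0.0/8 (56.0.0.0 - 56.255.255.255) -> ens9
  56.192.0.0/11 (56.192.0.0 - 56.223.255.255) -> ens6
  56.204.0.0/14 (56.204.0.0 - 56.207.255.255) -> ens13
More-specific entries that do NOT match:
  56.206.13.164/30 (56.206.13.164 - 56.206.13.167) does not contain 56.206.13.163
  56.206.13.32/27 (56.206.13.32 - 56.206.13.63) does not contain 56.206.13.163
  56.206.15.0/24 (56.206.15.0 - 56.206.15.255) does not contain 56.206.13.163
  56.206.4.0/22 (56.206.4.0 - 56.206.7.255) does not contain 56.206.13.163
  56.206.0.0/21 (56.206.0.0 - 56.206.7.255) does not contain 56.206.13.163
  56.206.64.0/20 (56.206.64.0 - 56.206.79.255) does not contain 56.206.13.163
  48.206.0.0/20 (48.206.0.0 - 48.206.15.255) does not contain 56.206.13.163
Longest matching prefix is /14 -> interface ens13.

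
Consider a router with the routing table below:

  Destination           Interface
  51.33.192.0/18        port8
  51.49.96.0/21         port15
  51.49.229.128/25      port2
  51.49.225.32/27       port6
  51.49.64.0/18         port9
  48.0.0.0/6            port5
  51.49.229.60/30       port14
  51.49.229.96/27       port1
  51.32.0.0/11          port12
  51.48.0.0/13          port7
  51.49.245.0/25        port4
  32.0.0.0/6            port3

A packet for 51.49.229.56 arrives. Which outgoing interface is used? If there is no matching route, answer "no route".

Routes whose prefix contains 51.49.229.56:
  48.0.0.0/6 (48.0.0.0 - 51.255.255.255) -> port5
  51.32.0.0/11 (51.32.0.0 - 51.63.255.255) -> port12
  51.48.0.0/13 (51.48.0.0 - 51.55.255.255) -> port7
More-specific entries that do NOT match:
  51.49.229.60/30 (51.49.229.60 - 51.49.229.63) does not contain 51.49.229.56
  51.49.225.32/27 (51.49.225.32 - 51.49.225.63) does not contain 51.49.229.56
  51.49.229.96/27 (51.49.229.96 - 51.49.229.127) does not contain 51.49.229.56
  51.49.229.128/25 (51.49.229.128 - 51.49.229.255) does not contain 51.49.229.56
  51.49.245.0/25 (51.49.245.0 - 51.49.245.127) does not contain 51.49.229.56
  51.49.96.0/21 (51.49.96.0 - 51.49.103.255) does not contain 51.49.229.56
  51.33.192.0/18 (51.33.192.0 - 51.33.255.255) does not contain 51.49.229.56
  51.49.64.0/18 (51.49.64.0 - 51.49.127.255) does not contain 51.49.229.56
Longest matching prefix is /13 -> interface port7.

port7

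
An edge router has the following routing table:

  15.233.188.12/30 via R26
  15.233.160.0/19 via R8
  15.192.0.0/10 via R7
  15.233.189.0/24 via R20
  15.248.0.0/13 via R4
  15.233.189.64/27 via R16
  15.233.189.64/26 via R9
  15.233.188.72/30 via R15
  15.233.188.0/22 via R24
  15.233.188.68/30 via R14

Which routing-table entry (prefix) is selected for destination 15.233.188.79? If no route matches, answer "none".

15.233.188.0/22

Entries matching 15.233.188.79:
  15.192.0.0/10 (15.192.0.0 - 15.255.255.255)
  15.233.160.0/19 (15.233.160.0 - 15.233.191.255)
  15.233.188.0/22 (15.233.188.0 - 15.233.191.255)
Most specific is 15.233.188.0/22.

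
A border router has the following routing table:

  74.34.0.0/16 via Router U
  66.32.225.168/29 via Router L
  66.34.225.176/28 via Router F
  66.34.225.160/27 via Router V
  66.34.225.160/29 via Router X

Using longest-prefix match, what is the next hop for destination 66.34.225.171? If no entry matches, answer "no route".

Routes whose prefix contains 66.34.225.171:
  66.34.225.160/27 (66.34.225.160 - 66.34.225.191) -> Router V
More-specific entries that do NOT match:
  66.32.225.168/29 (66.32.225.168 - 66.32.225.175) does not contain 66.34.225.171
  66.34.225.160/29 (66.34.225.160 - 66.34.225.167) does not contain 66.34.225.171
  66.34.225.176/28 (66.34.225.176 - 66.34.225.191) does not contain 66.34.225.171
Longest matching prefix is /27 -> next hop Router V.

Router V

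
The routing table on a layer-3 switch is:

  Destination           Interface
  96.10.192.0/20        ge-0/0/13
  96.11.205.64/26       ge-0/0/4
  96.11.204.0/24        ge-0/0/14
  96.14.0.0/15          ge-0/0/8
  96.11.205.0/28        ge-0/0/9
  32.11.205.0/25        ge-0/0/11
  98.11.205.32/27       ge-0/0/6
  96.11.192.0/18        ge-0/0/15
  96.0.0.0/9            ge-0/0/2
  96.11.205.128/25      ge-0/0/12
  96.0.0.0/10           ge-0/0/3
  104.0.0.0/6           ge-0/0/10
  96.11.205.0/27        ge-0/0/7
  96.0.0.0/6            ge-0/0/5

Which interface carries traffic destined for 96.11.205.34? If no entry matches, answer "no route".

ge-0/0/15

Routes whose prefix contains 96.11.205.34:
  96.0.0.0/6 (96.0.0.0 - 99.255.255.255) -> ge-0/0/5
  96.0.0.0/9 (96.0.0.0 - 96.127.255.255) -> ge-0/0/2
  96.0.0.0/10 (96.0.0.0 - 96.63.255.255) -> ge-0/0/3
  96.11.192.0/18 (96.11.192.0 - 96.11.255.255) -> ge-0/0/15
More-specific entries that do NOT match:
  96.11.205.0/28 (96.11.205.0 - 96.11.205.15) does not contain 96.11.205.34
  98.11.205.32/27 (98.11.205.32 - 98.11.205.63) does not contain 96.11.205.34
  96.11.205.0/27 (96.11.205.0 - 96.11.205.31) does not contain 96.11.205.34
  96.11.205.64/26 (96.11.205.64 - 96.11.205.127) does not contain 96.11.205.34
  32.11.205.0/25 (32.11.205.0 - 32.11.205.127) does not contain 96.11.205.34
  96.11.205.128/25 (96.11.205.128 - 96.11.205.255) does not contain 96.11.205.34
  96.11.204.0/24 (96.11.204.0 - 96.11.204.255) does not contain 96.11.205.34
  96.10.192.0/20 (96.10.192.0 - 96.10.207.255) does not contain 96.11.205.34
Longest matching prefix is /18 -> interface ge-0/0/15.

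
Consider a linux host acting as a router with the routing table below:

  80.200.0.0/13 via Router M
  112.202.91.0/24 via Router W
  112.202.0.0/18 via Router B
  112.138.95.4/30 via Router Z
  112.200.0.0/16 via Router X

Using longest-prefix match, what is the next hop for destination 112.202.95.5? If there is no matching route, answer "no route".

No entry's prefix contains 112.202.95.5; there is no default route.

no route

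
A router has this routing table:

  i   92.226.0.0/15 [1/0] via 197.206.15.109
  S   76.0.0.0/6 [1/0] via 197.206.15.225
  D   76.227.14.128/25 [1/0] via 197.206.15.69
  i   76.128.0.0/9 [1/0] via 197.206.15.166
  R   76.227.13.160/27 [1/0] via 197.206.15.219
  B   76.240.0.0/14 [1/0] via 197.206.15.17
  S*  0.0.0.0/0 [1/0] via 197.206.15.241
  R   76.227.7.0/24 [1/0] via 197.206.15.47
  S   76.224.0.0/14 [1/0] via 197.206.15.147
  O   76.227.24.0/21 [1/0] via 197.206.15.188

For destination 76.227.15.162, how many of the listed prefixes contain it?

4

Prefixes containing 76.227.15.162:
  0.0.0.0/0 (default, matches everything)
  76.0.0.0/6 (76.0.0.0 - 79.255.255.255)
  76.128.0.0/9 (76.128.0.0 - 76.255.255.255)
  76.224.0.0/14 (76.224.0.0 - 76.227.255.255)
Total matching entries: 4.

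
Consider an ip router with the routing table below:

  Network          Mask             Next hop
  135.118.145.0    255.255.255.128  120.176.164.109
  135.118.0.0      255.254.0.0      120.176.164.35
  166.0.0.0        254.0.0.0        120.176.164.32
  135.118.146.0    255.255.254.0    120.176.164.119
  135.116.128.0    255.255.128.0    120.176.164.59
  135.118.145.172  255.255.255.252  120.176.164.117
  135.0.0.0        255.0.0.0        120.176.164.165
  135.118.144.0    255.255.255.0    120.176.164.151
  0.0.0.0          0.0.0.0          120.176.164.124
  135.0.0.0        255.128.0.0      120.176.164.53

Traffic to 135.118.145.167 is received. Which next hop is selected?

Routes whose prefix contains 135.118.145.167:
  0.0.0.0/0 (default, matches everything) -> 120.176.164.124
  135.0.0.0/8 (135.0.0.0 - 135.255.255.255) -> 120.176.164.165
  135.0.0.0/9 (135.0.0.0 - 135.127.255.255) -> 120.176.164.53
  135.118.0.0/15 (135.118.0.0 - 135.119.255.255) -> 120.176.164.35
More-specific entries that do NOT match:
  135.118.145.172/30 (135.118.145.172 - 135.118.145.175) does not contain 135.118.145.167
  135.118.145.0/25 (135.118.145.0 - 135.118.145.127) does not contain 135.118.145.167
  135.118.144.0/24 (135.118.144.0 - 135.118.144.255) does not contain 135.118.145.167
  135.118.146.0/23 (135.118.146.0 - 135.118.147.255) does not contain 135.118.145.167
  135.116.128.0/17 (135.116.128.0 - 135.116.255.255) does not contain 135.118.145.167
Longest matching prefix is /15 -> next hop 120.176.164.35.

120.176.164.35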